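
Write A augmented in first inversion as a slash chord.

First inversion of A augmented has the third (C#) in the bass. As a slash chord: Aaug/C#.

Aaug/C#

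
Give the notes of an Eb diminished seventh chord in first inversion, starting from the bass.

Gb, Bbb, Dbb, Eb

Eb diminished seventh is Eb–Gb–Bbb–Dbb. First inversion puts the third (Gb) in the bass, with the remaining tones above: Gb, Bbb, Dbb, Eb.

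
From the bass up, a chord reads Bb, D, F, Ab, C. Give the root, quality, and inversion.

The distinct note names are Bb, D, F, Ab, C. Stacked in thirds they read Bb–D–F–Ab–C, which is a dominant ninth chord on Bb.
Bb is the root of Bb dominant ninth; root in the bass means root position.

Bb dominant ninth, root position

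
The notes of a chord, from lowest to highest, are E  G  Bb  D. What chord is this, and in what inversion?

E half-diminished seventh, root position

Reducing to letter names: E, G, Bb, D. These stack in thirds as E–G–Bb–D — an E half-diminished seventh chord.
The lowest note is E, the root of the chord, so this is root position (figured bass 7).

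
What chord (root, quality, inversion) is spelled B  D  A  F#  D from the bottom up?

B minor seventh, root position

Reducing to letter names: B, D, A, F#. These stack in thirds as B–D–F#–A — a B minor seventh chord.
B is the root of B minor seventh; root in the bass means root position (figured bass 7).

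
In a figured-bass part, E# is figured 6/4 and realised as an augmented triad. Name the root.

A

The figures 6/4 mean the fifth of the chord is in the bass. If E# is the fifth of an augmented triad, the root is A (chord tones A–C#–E#).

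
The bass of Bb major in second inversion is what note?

Bb major is Bb–D–F. Second inversion places the fifth in the bass: F.

F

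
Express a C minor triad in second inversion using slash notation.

Second inversion of C minor has the fifth (G) in the bass. As a slash chord: Cm/G.

Cm/G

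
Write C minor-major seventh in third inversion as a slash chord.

Cm(maj7)/B

Third inversion of C minor-major seventh has the seventh (B) in the bass. As a slash chord: Cm(maj7)/B.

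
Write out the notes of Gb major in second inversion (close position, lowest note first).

The chord tones are Gb–Bb–Db. With the fifth (Db) lowest for second inversion: Db, Gb, Bb.

Db, Gb, Bb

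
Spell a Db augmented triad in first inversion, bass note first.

Db augmented is Db–F–A. First inversion puts the third (F) in the bass, with the remaining tones above: F, A, Db.

F, A, Db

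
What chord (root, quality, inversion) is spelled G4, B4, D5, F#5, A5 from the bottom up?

The distinct note names are G, B, D, F#, A. Stacked in thirds they read G–B–D–F#–A, which is a major ninth chord on G.
With the root (G) in the bass, the chord is in root position.

G major ninth, root position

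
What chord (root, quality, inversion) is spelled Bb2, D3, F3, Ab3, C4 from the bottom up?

Bb dominant ninth, root position

The distinct note names are Bb, D, F, Ab, C. Stacked in thirds they read Bb–D–F–Ab–C, which is a dominant ninth chord on Bb.
With the root (Bb) in the bass, the chord is in root position.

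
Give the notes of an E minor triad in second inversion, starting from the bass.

The chord tones are E–G–B. With the fifth (B) lowest for second inversion: B, E, G.

B, E, G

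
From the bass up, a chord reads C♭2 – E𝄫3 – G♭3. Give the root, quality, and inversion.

Cb minor, root position

Reducing to letter names: Cb, Ebb, Gb. These stack in thirds as Cb–Ebb–Gb — a Cb minor triad.
Cb is the root of Cb minor; root in the bass means root position (figured bass 5/3).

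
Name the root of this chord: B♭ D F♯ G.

The distinct letter names are Bb, D, F#, G. Arranged as a stack of thirds they read G–Bb–D–F#, so G is the root (a G minor-major seventh chord).

G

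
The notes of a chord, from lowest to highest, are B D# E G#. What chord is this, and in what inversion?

The pitch classes B, D#, E, G# arrange in thirds as E–G#–B–D#: an E major seventh chord.
With the fifth (B) in the bass, the chord is in second inversion (figured bass 4/3).

E major seventh, second inversion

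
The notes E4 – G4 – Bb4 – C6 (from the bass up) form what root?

Reordering E, G, Bb, C into stacked thirds gives C–E–G–Bb; the bottom of that stack, C, is the root.

C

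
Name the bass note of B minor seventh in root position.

In root position the root is lowest. For B minor seventh (B–D–F#–A) that is B.

B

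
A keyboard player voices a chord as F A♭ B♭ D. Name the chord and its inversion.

Reducing to letter names: F, Ab, Bb, D. These stack in thirds as Bb–D–F–Ab — a Bb dominant seventh chord.
With the fifth (F) in the bass, the chord is in second inversion (figured bass 4/3).

Bb dominant seventh, second inversion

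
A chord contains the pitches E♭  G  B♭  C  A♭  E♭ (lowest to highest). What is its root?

Ab

Reordering Eb, G, Bb, C, Ab into stacked thirds gives Ab–C–Eb–G–Bb; the bottom of that stack, Ab, is the root.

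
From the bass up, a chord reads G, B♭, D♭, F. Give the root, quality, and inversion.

G half-diminished seventh, root position

Reducing to letter names: G, Bb, Db, F. These stack in thirds as G–Bb–Db–F — a G half-diminished seventh chord.
G is the root of G half-diminished seventh; root in the bass means root position (figured bass 7).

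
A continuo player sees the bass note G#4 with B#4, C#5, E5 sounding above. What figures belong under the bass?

4/3

The notes G#, B#, C#, E stack in thirds as C#–E–G#–B# — a C# minor-major seventh chord. The bass G# is the fifth, so this is second inversion: figured 4/3.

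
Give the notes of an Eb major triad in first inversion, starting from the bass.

Spelling Eb major: Eb–G–Bb. In first inversion the third is bass, giving G, Bb, Eb from the bottom.

G, Bb, Eb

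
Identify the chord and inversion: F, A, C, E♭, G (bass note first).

F dominant ninth, root position

The pitch classes F, A, C, Eb, G arrange in thirds as F–A–C–Eb–G: an F dominant ninth chord.
With the root (F) in the bass, the chord is in root position.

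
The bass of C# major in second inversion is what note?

The fifth of C# major (C#–E#–G#) is G#; that is the bass in second inversion.

G#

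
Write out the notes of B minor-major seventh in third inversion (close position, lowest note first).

A#, B, D, F#

B minor-major seventh is B–D–F#–A#. Third inversion puts the seventh (A#) in the bass, with the remaining tones above: A#, B, D, F#.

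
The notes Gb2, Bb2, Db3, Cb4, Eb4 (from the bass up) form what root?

Cb

Gb, Bb, Db, Cb, Eb are the tones of a Cb major ninth chord (Cb–Eb–Gb–Bb–Db), making Cb the root.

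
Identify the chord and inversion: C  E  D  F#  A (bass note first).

D dominant ninth, third inversion

The distinct note names are C, E, D, F#, A. Stacked in thirds they read D–F#–A–C–E, which is a dominant ninth chord on D.
With the seventh (C) in the bass, the chord is in third inversion.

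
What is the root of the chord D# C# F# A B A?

The distinct letter names are D#, C#, F#, A, B. Arranged as a stack of thirds they read B–D#–F#–A–C#, so B is the root (a B dominant ninth chord).

B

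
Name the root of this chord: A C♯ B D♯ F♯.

B

Reordering A, C#, B, D#, F# into stacked thirds gives B–D#–F#–A–C#; the bottom of that stack, B, is the root.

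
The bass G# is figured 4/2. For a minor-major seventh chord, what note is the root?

A

The figures 4/2 mean the seventh of the chord is in the bass. If G# is the seventh of a minor-major seventh chord, the root is A (chord tones A–C–E–G#).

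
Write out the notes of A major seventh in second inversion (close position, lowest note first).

E, G#, A, C#

The chord tones are A–C#–E–G#. With the fifth (E) lowest for second inversion: E, G#, A, C#.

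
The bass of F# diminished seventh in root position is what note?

The root of F# diminished seventh (F#–A–C–Eb) is F#; that is the bass in root position.

F#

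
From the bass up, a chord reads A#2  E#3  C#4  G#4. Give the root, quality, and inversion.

A# minor seventh, root position

Reducing to letter names: A#, E#, C#, G#. These stack in thirds as A#–C#–E#–G# — an A# minor seventh chord.
With the root (A#) in the bass, the chord is in root position (figured bass 7).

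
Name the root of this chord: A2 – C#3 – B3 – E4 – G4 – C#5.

A

The distinct letter names are A, C#, B, E, G. Arranged as a stack of thirds they read A–C#–E–G–B, so A is the root (an A dominant ninth chord).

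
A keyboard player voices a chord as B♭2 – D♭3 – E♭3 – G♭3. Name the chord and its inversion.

Eb minor seventh, second inversion

The distinct note names are Bb, Db, Eb, Gb. Stacked in thirds they read Eb–Gb–Bb–Db, which is a minor seventh chord on Eb.
With the fifth (Bb) in the bass, the chord is in second inversion (figured bass 4/3).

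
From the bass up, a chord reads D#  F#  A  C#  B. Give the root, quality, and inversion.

Reducing to letter names: D#, F#, A, C#, B. These stack in thirds as B–D#–F#–A–C# — a B dominant ninth chord.
The lowest note is D#, the third of the chord, so this is first inversion.

B dominant ninth, first inversion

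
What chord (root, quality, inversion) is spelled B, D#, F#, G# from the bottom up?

The distinct note names are B, D#, F#, G#. Stacked in thirds they read G#–B–D#–F#, which is a minor seventh chord on G#.
The lowest note is B, the third of the chord, so this is first inversion (figured bass 6/5).

G# minor seventh, first inversion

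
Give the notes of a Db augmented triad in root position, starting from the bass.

Db, F, A

The chord tones are Db–F–A. With the root (Db) lowest for root position: Db, F, A.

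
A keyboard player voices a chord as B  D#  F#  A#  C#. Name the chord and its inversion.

The distinct note names are B, D#, F#, A#, C#. Stacked in thirds they read B–D#–F#–A#–C#, which is a major ninth chord on B.
With the root (B) in the bass, the chord is in root position.

B major ninth, root position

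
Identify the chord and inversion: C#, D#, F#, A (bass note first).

The distinct note names are C#, D#, F#, A. Stacked in thirds they read D#–F#–A–C#, which is a half-diminished seventh chord on D#.
With the seventh (C#) in the bass, the chord is in third inversion (figured bass 4/2).

D# half-diminished seventh, third inversion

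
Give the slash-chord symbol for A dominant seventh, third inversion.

A7/G

Third inversion of A dominant seventh has the seventh (G) in the bass. As a slash chord: A7/G.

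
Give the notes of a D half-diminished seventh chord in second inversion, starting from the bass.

D half-diminished seventh is D–F–Ab–C. Second inversion puts the fifth (Ab) in the bass, with the remaining tones above: Ab, C, D, F.

Ab, C, D, F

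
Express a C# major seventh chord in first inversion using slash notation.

First inversion of C# major seventh has the third (E#) in the bass. As a slash chord: C#maj7/E#.

C#maj7/E#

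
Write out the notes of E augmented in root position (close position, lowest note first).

E augmented is E–G#–B#. Root position puts the root (E) in the bass, with the remaining tones above: E, G#, B#.

E, G#, B#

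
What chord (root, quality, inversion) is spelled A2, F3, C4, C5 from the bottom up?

The pitch classes A, F, C arrange in thirds as F–A–C: an F major triad.
The lowest note is A, the third of the chord, so this is first inversion (figured bass 6).

F major, first inversion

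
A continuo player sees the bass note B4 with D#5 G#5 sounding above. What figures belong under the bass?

6

The notes B, D#, G# stack in thirds as G#–B–D# — a G# minor triad. The bass B is the third, so this is first inversion: figured 6.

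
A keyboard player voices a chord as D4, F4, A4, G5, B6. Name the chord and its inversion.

G dominant ninth, second inversion

The pitch classes D, F, A, G, B arrange in thirds as G–B–D–F–A: a G dominant ninth chord.
The lowest note is D, the fifth of the chord, so this is second inversion.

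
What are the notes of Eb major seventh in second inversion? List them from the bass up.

The chord tones are Eb–G–Bb–D. With the fifth (Bb) lowest for second inversion: Bb, D, Eb, G.

Bb, D, Eb, G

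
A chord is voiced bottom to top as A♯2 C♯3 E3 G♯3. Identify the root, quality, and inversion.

The distinct note names are A#, C#, E, G#. Stacked in thirds they read A#–C#–E–G#, which is a half-diminished seventh chord on A#.
The lowest note is A#, the root of the chord, so this is root position (figured bass 7).

A# half-diminished seventh, root position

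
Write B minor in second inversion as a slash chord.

Second inversion of B minor has the fifth (F#) in the bass. As a slash chord: Bm/F#.

Bm/F#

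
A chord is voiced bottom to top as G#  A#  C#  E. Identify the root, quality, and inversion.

A# half-diminished seventh, third inversion

The pitch classes G#, A#, C#, E arrange in thirds as A#–C#–E–G#: an A# half-diminished seventh chord.
G# is the seventh of A# half-diminished seventh; seventh in the bass means third inversion (figured bass 4/2).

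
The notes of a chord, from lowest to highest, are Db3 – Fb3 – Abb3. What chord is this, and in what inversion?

Db diminished, root position

Reducing to letter names: Db, Fb, Abb. These stack in thirds as Db–Fb–Abb — a Db diminished triad.
With the root (Db) in the bass, the chord is in root position (figured bass 5/3).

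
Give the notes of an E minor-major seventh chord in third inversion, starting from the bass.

The chord tones are E–G–B–D#. With the seventh (D#) lowest for third inversion: D#, E, G, B.

D#, E, G, B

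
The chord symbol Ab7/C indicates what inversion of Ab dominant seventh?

Ab7/C means Ab dominant seventh with C in the bass. C is the third of Ab dominant seventh (Ab–C–Eb–Gb), so this is first inversion.

first inversion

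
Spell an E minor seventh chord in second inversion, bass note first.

The chord tones are E–G–B–D. With the fifth (B) lowest for second inversion: B, D, E, G.

B, D, E, G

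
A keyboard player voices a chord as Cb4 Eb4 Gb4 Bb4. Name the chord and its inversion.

The distinct note names are Cb, Eb, Gb, Bb. Stacked in thirds they read Cb–Eb–Gb–Bb, which is a major seventh chord on Cb.
The lowest note is Cb, the root of the chord, so this is root position (figured bass 7).

Cb major seventh, root position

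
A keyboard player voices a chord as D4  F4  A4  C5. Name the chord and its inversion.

D minor seventh, root position

The distinct note names are D, F, A, C. Stacked in thirds they read D–F–A–C, which is a minor seventh chord on D.
D is the root of D minor seventh; root in the bass means root position (figured bass 7).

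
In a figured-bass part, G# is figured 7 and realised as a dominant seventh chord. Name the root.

G#

The figures 7 mean the root of the chord is in the bass. If G# is the root of a dominant seventh chord, the root is G# (chord tones G#–B#–D#–F#).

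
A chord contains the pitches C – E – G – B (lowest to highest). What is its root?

The distinct letter names are C, E, G, B. Arranged as a stack of thirds they read C–E–G–B, so C is the root (a C major seventh chord).

C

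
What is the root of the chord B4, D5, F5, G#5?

The distinct letter names are B, D, F, G#. Arranged as a stack of thirds they read G#–B–D–F, so G# is the root (a G# diminished seventh chord).

G#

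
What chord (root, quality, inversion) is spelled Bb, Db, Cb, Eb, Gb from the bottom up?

Cb major ninth, third inversion

The pitch classes Bb, Db, Cb, Eb, Gb arrange in thirds as Cb–Eb–Gb–Bb–Db: a Cb major ninth chord.
The lowest note is Bb, the seventh of the chord, so this is third inversion.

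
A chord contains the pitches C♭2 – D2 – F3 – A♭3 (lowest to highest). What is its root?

Cb, D, F, Ab are the tones of a D diminished seventh chord (D–F–Ab–Cb), making D the root.

D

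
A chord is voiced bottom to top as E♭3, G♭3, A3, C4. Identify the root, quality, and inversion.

The pitch classes Eb, Gb, A, C arrange in thirds as A–C–Eb–Gb: an A diminished seventh chord.
Eb is the fifth of A diminished seventh; fifth in the bass means second inversion (figured bass 4/3).

A diminished seventh, second inversion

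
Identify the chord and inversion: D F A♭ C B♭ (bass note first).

The pitch classes D, F, Ab, C, Bb arrange in thirds as Bb–D–F–Ab–C: a Bb dominant ninth chord.
With the third (D) in the bass, the chord is in first inversion.

Bb dominant ninth, first inversion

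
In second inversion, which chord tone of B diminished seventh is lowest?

B diminished seventh is B–D–F–Ab. Second inversion places the fifth in the bass: F.

F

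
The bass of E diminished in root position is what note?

The root of E diminished (E–G–Bb) is E; that is the bass in root position.

E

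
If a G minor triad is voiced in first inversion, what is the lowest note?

Bb

G minor is G–Bb–D. First inversion places the third in the bass: Bb.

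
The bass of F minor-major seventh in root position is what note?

In root position the root is lowest. For F minor-major seventh (F–Ab–C–E) that is F.

F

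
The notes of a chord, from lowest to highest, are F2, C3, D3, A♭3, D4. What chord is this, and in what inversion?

Reducing to letter names: F, C, D, Ab. These stack in thirds as D–F–Ab–C — a D half-diminished seventh chord.
With the third (F) in the bass, the chord is in first inversion (figured bass 6/5).

D half-diminished seventh, first inversion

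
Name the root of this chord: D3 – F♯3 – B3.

B

The distinct letter names are D, F#, B. Arranged as a stack of thirds they read B–D–F#, so B is the root (a B minor triad).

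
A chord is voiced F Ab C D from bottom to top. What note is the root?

D

F, Ab, C, D are the tones of a D half-diminished seventh chord (D–F–Ab–C), making D the root.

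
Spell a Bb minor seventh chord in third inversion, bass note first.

Spelling Bb minor seventh: Bb–Db–F–Ab. In third inversion the seventh is bass, giving Ab, Bb, Db, F from the bottom.

Ab, Bb, Db, F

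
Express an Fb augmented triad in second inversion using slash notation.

Second inversion of Fb augmented has the fifth (C) in the bass. As a slash chord: Fbaug/C.

Fbaug/C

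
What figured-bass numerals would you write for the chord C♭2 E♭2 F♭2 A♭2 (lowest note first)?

4/3

The notes Cb, Eb, Fb, Ab stack in thirds as Fb–Ab–Cb–Eb — an Fb major seventh chord. The bass Cb is the fifth, so this is second inversion: figured 4/3.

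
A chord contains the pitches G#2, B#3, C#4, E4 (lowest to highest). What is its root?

C#

The distinct letter names are G#, B#, C#, E. Arranged as a stack of thirds they read C#–E–G#–B#, so C# is the root (a C# minor-major seventh chord).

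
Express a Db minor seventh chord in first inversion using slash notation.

First inversion of Db minor seventh has the third (Fb) in the bass. As a slash chord: Dbm7/Fb.

Dbm7/Fb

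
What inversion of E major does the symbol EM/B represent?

EM/B means E major with B in the bass. B is the fifth of E major (E–G#–B), so this is second inversion.

second inversion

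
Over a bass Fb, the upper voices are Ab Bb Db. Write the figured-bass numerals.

The notes Fb, Ab, Bb, Db stack in thirds as Bb–Db–Fb–Ab — a Bb half-diminished seventh chord. The bass Fb is the fifth, so this is second inversion: figured 4/3.

4/3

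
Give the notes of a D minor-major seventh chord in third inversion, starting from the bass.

Spelling D minor-major seventh: D–F–A–C#. In third inversion the seventh is bass, giving C#, D, F, A from the bottom.

C#, D, F, A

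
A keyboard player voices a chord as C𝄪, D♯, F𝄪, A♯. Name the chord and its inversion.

D# major seventh, third inversion

The distinct note names are C##, D#, F##, A#. Stacked in thirds they read D#–F##–A#–C##, which is a major seventh chord on D#.
The lowest note is C##, the seventh of the chord, so this is third inversion (figured bass 4/2).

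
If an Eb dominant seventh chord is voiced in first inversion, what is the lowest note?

G

The third of Eb dominant seventh (Eb–G–Bb–Db) is G; that is the bass in first inversion.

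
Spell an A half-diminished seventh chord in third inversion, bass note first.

G, A, C, Eb

Spelling A half-diminished seventh: A–C–Eb–G. In third inversion the seventh is bass, giving G, A, C, Eb from the bottom.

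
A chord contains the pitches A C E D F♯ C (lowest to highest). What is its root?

A, C, E, D, F# are the tones of a D dominant ninth chord (D–F#–A–C–E), making D the root.

D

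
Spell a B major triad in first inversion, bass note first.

Spelling B major: B–D#–F#. In first inversion the third is bass, giving D#, F#, B from the bottom.

D#, F#, B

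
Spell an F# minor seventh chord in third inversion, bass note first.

F# minor seventh is F#–A–C#–E. Third inversion puts the seventh (E) in the bass, with the remaining tones above: E, F#, A, C#.

E, F#, A, C#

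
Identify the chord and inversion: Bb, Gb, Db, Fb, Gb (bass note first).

Gb dominant seventh, first inversion

Reducing to letter names: Bb, Gb, Db, Fb. These stack in thirds as Gb–Bb–Db–Fb — a Gb dominant seventh chord.
The lowest note is Bb, the third of the chord, so this is first inversion (figured bass 6/5).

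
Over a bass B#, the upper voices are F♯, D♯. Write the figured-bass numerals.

5/3

The notes B#, F#, D# stack in thirds as B#–D#–F# — a B# diminished triad. The bass B# is the root, so this is root position: figured 5/3.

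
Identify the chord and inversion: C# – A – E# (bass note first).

Reducing to letter names: C#, A, E#. These stack in thirds as A–C#–E# — an A augmented triad.
C# is the third of A augmented; third in the bass means first inversion (figured bass 6).

A augmented, first inversion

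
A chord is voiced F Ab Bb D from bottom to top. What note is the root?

The distinct letter names are F, Ab, Bb, D. Arranged as a stack of thirds they read Bb–D–F–Ab, so Bb is the root (a Bb dominant seventh chord).

Bb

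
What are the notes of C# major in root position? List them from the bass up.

C#, E#, G#

C# major is C#–E#–G#. Root position puts the root (C#) in the bass, with the remaining tones above: C#, E#, G#.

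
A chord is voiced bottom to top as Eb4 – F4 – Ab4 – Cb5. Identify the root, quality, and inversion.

Reducing to letter names: Eb, F, Ab, Cb. These stack in thirds as F–Ab–Cb–Eb — an F half-diminished seventh chord.
Eb is the seventh of F half-diminished seventh; seventh in the bass means third inversion (figured bass 4/2).

F half-diminished seventh, third inversion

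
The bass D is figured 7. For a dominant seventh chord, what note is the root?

D

The figures 7 mean the root of the chord is in the bass. If D is the root of a dominant seventh chord, the root is D (chord tones D–F#–A–C).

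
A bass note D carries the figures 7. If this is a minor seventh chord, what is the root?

D

The figures 7 mean the root of the chord is in the bass. If D is the root of a minor seventh chord, the root is D (chord tones D–F–A–C).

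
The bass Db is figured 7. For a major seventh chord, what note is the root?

The figures 7 mean the root of the chord is in the bass. If Db is the root of a major seventh chord, the root is Db (chord tones Db–F–Ab–C).

Db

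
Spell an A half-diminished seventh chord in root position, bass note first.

The chord tones are A–C–Eb–G. With the root (A) lowest for root position: A, C, Eb, G.

A, C, Eb, G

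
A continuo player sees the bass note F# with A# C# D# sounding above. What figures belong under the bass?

The notes F#, A#, C#, D# stack in thirds as D#–F#–A#–C# — a D# minor seventh chord. The bass F# is the third, so this is first inversion: figured 6/5.

6/5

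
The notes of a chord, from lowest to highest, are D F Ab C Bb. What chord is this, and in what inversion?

The pitch classes D, F, Ab, C, Bb arrange in thirds as Bb–D–F–Ab–C: a Bb dominant ninth chord.
With the third (D) in the bass, the chord is in first inversion.

Bb dominant ninth, first inversion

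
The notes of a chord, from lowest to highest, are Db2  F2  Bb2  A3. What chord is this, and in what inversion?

Bb minor-major seventh, first inversion

Reducing to letter names: Db, F, Bb, A. These stack in thirds as Bb–Db–F–A — a Bb minor-major seventh chord.
The lowest note is Db, the third of the chord, so this is first inversion (figured bass 6/5).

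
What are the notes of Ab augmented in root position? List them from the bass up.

Ab augmented is Ab–C–E. Root position puts the root (Ab) in the bass, with the remaining tones above: Ab, C, E.

Ab, C, E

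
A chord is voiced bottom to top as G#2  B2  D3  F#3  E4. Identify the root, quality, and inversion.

The distinct note names are G#, B, D, F#, E. Stacked in thirds they read E–G#–B–D–F#, which is a dominant ninth chord on E.
G# is the third of E dominant ninth; third in the bass means first inversion.

E dominant ninth, first inversion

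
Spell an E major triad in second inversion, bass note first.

B, E, G#

Spelling E major: E–G#–B. In second inversion the fifth is bass, giving B, E, G# from the bottom.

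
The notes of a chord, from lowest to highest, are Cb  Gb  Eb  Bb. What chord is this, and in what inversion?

Cb major seventh, root position

The distinct note names are Cb, Gb, Eb, Bb. Stacked in thirds they read Cb–Eb–Gb–Bb, which is a major seventh chord on Cb.
The lowest note is Cb, the root of the chord, so this is root position (figured bass 7).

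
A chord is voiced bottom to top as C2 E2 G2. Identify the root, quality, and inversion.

C major, root position

The pitch classes C, E, G arrange in thirds as C–E–G: a C major triad.
The lowest note is C, the root of the chord, so this is root position (figured bass 5/3).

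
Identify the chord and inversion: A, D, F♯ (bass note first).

Reducing to letter names: A, D, F#. These stack in thirds as D–F#–A — a D major triad.
With the fifth (A) in the bass, the chord is in second inversion (figured bass 6/4).

D major, second inversion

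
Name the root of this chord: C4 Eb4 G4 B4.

The distinct letter names are C, Eb, G, B. Arranged as a stack of thirds they read C–Eb–G–B, so C is the root (a C minor-major seventh chord).

C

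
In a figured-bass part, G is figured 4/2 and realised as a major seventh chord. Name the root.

Ab

The figures 4/2 mean the seventh of the chord is in the bass. If G is the seventh of a major seventh chord, the root is Ab (chord tones Ab–C–Eb–G).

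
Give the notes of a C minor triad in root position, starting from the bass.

C minor is C–Eb–G. Root position puts the root (C) in the bass, with the remaining tones above: C, Eb, G.

C, Eb, G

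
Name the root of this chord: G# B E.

E

G#, B, E are the tones of an E major triad (E–G#–B), making E the root.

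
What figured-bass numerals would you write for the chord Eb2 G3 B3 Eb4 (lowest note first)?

The notes Eb, G, B stack in thirds as Eb–G–B — an Eb augmented triad. The bass Eb is the root, so this is root position: figured 5/3.

5/3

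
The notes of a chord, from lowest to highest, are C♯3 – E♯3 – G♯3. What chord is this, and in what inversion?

C# major, root position

The pitch classes C#, E#, G# arrange in thirds as C#–E#–G#: a C# major triad.
With the root (C#) in the bass, the chord is in root position (figured bass 5/3).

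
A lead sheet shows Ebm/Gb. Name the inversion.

Ebm/Gb means Eb minor with Gb in the bass. Gb is the third of Eb minor (Eb–Gb–Bb), so this is first inversion.

first inversion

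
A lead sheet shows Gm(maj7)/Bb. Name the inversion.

Gm(maj7)/Bb means G minor-major seventh with Bb in the bass. Bb is the third of G minor-major seventh (G–Bb–D–F#), so this is first inversion.

first inversion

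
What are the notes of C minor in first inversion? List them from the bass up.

Eb, G, C

Spelling C minor: C–Eb–G. In first inversion the third is bass, giving Eb, G, C from the bottom.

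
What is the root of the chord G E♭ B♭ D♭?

Reordering G, Eb, Bb, Db into stacked thirds gives Eb–G–Bb–Db; the bottom of that stack, Eb, is the root.

Eb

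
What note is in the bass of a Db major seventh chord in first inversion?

F

In first inversion the third is lowest. For Db major seventh (Db–F–Ab–C) that is F.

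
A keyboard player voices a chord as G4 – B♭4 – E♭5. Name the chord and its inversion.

Eb major, first inversion

Reducing to letter names: G, Bb, Eb. These stack in thirds as Eb–G–Bb — an Eb major triad.
With the third (G) in the bass, the chord is in first inversion (figured bass 6).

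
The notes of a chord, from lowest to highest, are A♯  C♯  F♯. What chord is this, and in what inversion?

The pitch classes A#, C#, F# arrange in thirds as F#–A#–C#: an F# major triad.
The lowest note is A#, the third of the chord, so this is first inversion (figured bass 6).

F# major, first inversion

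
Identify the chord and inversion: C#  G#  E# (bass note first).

C# major, root position

The distinct note names are C#, G#, E#. Stacked in thirds they read C#–E#–G#, which is a major triad on C#.
With the root (C#) in the bass, the chord is in root position (figured bass 5/3).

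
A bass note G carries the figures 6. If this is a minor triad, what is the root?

E

The figures 6 mean the third of the chord is in the bass. If G is the third of a minor triad, the root is E (chord tones E–G–B).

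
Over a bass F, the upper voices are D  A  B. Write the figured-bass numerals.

The notes F, D, A, B stack in thirds as B–D–F–A — a B half-diminished seventh chord. The bass F is the fifth, so this is second inversion: figured 4/3.

4/3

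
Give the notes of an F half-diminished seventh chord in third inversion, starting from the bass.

Spelling F half-diminished seventh: F–Ab–Cb–Eb. In third inversion the seventh is bass, giving Eb, F, Ab, Cb from the bottom.

Eb, F, Ab, Cb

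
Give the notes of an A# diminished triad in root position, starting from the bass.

A#, C#, E

The chord tones are A#–C#–E. With the root (A#) lowest for root position: A#, C#, E.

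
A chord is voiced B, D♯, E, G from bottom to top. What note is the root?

B, D#, E, G are the tones of an E minor-major seventh chord (E–G–B–D#), making E the root.

E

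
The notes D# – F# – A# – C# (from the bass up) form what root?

Reordering D#, F#, A#, C# into stacked thirds gives D#–F#–A#–C#; the bottom of that stack, D#, is the root.

D#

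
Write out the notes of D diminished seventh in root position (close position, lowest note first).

D, F, Ab, Cb

D diminished seventh is D–F–Ab–Cb. Root position puts the root (D) in the bass, with the remaining tones above: D, F, Ab, Cb.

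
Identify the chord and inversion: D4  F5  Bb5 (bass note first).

Reducing to letter names: D, F, Bb. These stack in thirds as Bb–D–F — a Bb major triad.
The lowest note is D, the third of the chord, so this is first inversion (figured bass 6).

Bb major, first inversion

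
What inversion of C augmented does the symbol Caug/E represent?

Caug/E means C augmented with E in the bass. E is the third of C augmented (C–E–G#), so this is first inversion.

first inversion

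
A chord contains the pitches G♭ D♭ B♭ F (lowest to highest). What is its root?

Gb

The distinct letter names are Gb, Db, Bb, F. Arranged as a stack of thirds they read Gb–Bb–Db–F, so Gb is the root (a Gb major seventh chord).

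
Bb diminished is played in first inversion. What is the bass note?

In first inversion the third is lowest. For Bb diminished (Bb–Db–Fb) that is Db.

Db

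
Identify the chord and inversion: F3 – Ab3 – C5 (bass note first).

F minor, root position

Reducing to letter names: F, Ab, C. These stack in thirds as F–Ab–C — an F minor triad.
With the root (F) in the bass, the chord is in root position (figured bass 5/3).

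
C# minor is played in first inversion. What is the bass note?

E

In first inversion the third is lowest. For C# minor (C#–E–G#) that is E.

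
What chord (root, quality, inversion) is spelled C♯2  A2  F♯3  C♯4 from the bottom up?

F# minor, second inversion

The pitch classes C#, A, F# arrange in thirds as F#–A–C#: an F# minor triad.
C# is the fifth of F# minor; fifth in the bass means second inversion (figured bass 6/4).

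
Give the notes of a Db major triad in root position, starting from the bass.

Spelling Db major: Db–F–Ab. In root position the root is bass, giving Db, F, Ab from the bottom.

Db, F, Ab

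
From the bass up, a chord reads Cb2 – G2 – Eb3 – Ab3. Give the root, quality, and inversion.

Reducing to letter names: Cb, G, Eb, Ab. These stack in thirds as Ab–Cb–Eb–G — an Ab minor-major seventh chord.
Cb is the third of Ab minor-major seventh; third in the bass means first inversion (figured bass 6/5).

Ab minor-major seventh, first inversion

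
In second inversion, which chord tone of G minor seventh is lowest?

In second inversion the fifth is lowest. For G minor seventh (G–Bb–D–F) that is D.

D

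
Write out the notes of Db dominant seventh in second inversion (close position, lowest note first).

Ab, Cb, Db, F

The chord tones are Db–F–Ab–Cb. With the fifth (Ab) lowest for second inversion: Ab, Cb, Db, F.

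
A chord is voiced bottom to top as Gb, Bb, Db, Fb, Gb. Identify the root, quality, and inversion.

Reducing to letter names: Gb, Bb, Db, Fb. These stack in thirds as Gb–Bb–Db–Fb — a Gb dominant seventh chord.
Gb is the root of Gb dominant seventh; root in the bass means root position (figured bass 7).

Gb dominant seventh, root position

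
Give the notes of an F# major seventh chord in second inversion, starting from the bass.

F# major seventh is F#–A#–C#–E#. Second inversion puts the fifth (C#) in the bass, with the remaining tones above: C#, E#, F#, A#.

C#, E#, F#, A#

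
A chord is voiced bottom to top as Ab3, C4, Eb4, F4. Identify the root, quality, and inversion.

F minor seventh, first inversion

The distinct note names are Ab, C, Eb, F. Stacked in thirds they read F–Ab–C–Eb, which is a minor seventh chord on F.
Ab is the third of F minor seventh; third in the bass means first inversion (figured bass 6/5).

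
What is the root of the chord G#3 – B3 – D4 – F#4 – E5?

E

Reordering G#, B, D, F#, E into stacked thirds gives E–G#–B–D–F#; the bottom of that stack, E, is the root.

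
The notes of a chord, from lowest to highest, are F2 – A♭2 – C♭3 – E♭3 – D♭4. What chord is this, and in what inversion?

Db dominant ninth, first inversion

Reducing to letter names: F, Ab, Cb, Eb, Db. These stack in thirds as Db–F–Ab–Cb–Eb — a Db dominant ninth chord.
The lowest note is F, the third of the chord, so this is first inversion.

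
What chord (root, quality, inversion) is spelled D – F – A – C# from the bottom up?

D minor-major seventh, root position

The distinct note names are D, F, A, C#. Stacked in thirds they read D–F–A–C#, which is a minor-major seventh chord on D.
D is the root of D minor-major seventh; root in the bass means root position (figured bass 7).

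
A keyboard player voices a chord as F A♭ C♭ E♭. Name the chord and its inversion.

F half-diminished seventh, root position

The pitch classes F, Ab, Cb, Eb arrange in thirds as F–Ab–Cb–Eb: an F half-diminished seventh chord.
F is the root of F half-diminished seventh; root in the bass means root position (figured bass 7).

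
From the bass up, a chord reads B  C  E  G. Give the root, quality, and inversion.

The pitch classes B, C, E, G arrange in thirds as C–E–G–B: a C major seventh chord.
With the seventh (B) in the bass, the chord is in third inversion (figured bass 4/2).

C major seventh, third inversion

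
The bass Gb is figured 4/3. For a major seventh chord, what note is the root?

Cb

The figures 4/3 mean the fifth of the chord is in the bass. If Gb is the fifth of a major seventh chord, the root is Cb (chord tones Cb–Eb–Gb–Bb).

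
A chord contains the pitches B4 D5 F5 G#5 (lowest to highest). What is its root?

G#

The distinct letter names are B, D, F, G#. Arranged as a stack of thirds they read G#–B–D–F, so G# is the root (a G# diminished seventh chord).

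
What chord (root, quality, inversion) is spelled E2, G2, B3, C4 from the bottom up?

The distinct note names are E, G, B, C. Stacked in thirds they read C–E–G–B, which is a major seventh chord on C.
With the third (E) in the bass, the chord is in first inversion (figured bass 6/5).

C major seventh, first inversion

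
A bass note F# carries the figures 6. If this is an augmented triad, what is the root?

D

The figures 6 mean the third of the chord is in the bass. If F# is the third of an augmented triad, the root is D (chord tones D–F#–A#).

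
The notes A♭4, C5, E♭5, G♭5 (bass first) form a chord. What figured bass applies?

The notes Ab, C, Eb, Gb stack in thirds as Ab–C–Eb–Gb — an Ab dominant seventh chord. The bass Ab is the root, so this is root position: figured 7.

7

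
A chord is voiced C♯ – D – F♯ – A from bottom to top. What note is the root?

D

Reordering C#, D, F#, A into stacked thirds gives D–F#–A–C#; the bottom of that stack, D, is the root.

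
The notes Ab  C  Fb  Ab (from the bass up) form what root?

The distinct letter names are Ab, C, Fb. Arranged as a stack of thirds they read Fb–Ab–C, so Fb is the root (an Fb augmented triad).

Fb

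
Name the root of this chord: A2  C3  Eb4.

A

Reordering A, C, Eb into stacked thirds gives A–C–Eb; the bottom of that stack, A, is the root.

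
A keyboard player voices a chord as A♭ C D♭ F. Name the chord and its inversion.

Db major seventh, second inversion

Reducing to letter names: Ab, C, Db, F. These stack in thirds as Db–F–Ab–C — a Db major seventh chord.
The lowest note is Ab, the fifth of the chord, so this is second inversion (figured bass 4/3).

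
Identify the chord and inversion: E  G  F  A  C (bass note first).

The distinct note names are E, G, F, A, C. Stacked in thirds they read F–A–C–E–G, which is a major ninth chord on F.
With the seventh (E) in the bass, the chord is in third inversion.

F major ninth, third inversion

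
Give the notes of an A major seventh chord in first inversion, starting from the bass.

A major seventh is A–C#–E–G#. First inversion puts the third (C#) in the bass, with the remaining tones above: C#, E, G#, A.

C#, E, G#, A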